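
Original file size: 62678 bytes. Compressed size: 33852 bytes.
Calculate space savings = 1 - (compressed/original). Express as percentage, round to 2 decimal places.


ratio = compressed/original = 33852/62678 = 0.540094
savings = 1 - ratio = 1 - 0.540094 = 0.459906
as a percentage: 0.459906 * 100 = 45.99%

Space savings = 1 - 33852/62678 = 45.99%


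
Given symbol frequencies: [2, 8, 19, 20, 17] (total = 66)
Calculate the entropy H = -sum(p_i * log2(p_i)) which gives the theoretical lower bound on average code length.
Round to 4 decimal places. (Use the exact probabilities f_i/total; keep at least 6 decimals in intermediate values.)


Per-symbol terms -p_i * log2(p_i) with p_i = f_i/66:
  p = 2/66 = 0.030303: log2(p) = -5.044394, -p*log2(p) = 0.152860
  p = 8/66 = 0.121212: log2(p) = -3.044394, -p*log2(p) = 0.369017
  p = 19/66 = 0.287879: log2(p) = -1.796467, -p*log2(p) = 0.517165
  p = 20/66 = 0.303030: log2(p) = -1.722466, -p*log2(p) = 0.521959
  p = 17/66 = 0.257576: log2(p) = -1.956931, -p*log2(p) = 0.504058
H = 0.152860 + 0.369017 + 0.517165 + 0.521959 + 0.504058 = 2.065059

H = 2.0651 bits/symbol


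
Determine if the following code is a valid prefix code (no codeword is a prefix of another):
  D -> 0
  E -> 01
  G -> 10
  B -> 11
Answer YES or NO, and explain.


Checking each pair (does one codeword prefix another?):
  D='0' vs E='01': prefix -- VIOLATION

NO -- this is NOT a valid prefix code. D (0) is a prefix of E (01).


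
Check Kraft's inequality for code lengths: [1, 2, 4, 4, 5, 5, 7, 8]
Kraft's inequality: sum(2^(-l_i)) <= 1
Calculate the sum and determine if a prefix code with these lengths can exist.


Sum = 2^(-1) + 2^(-2) + 2^(-4) + 2^(-4) + 2^(-5) + 2^(-5) + 2^(-7) + 2^(-8)
    = 0.5 + 0.25 + 0.0625 + 0.0625 + 0.03125 + 0.03125 + 0.0078125 + 0.00390625
    = 243/256 = 0.94921875
Since 0.94921875 <= 1, Kraft's inequality IS satisfied.
A prefix code with these lengths CAN exist.

Kraft sum = 0.94921875. Satisfied.


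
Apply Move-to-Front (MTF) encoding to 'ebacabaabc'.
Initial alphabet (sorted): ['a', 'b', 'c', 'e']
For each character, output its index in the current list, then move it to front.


MTF encoding:
'e': index 3 in ['a', 'b', 'c', 'e'] -> ['e', 'a', 'b', 'c']
'b': index 2 in ['e', 'a', 'b', 'c'] -> ['b', 'e', 'a', 'c']
'a': index 2 in ['b', 'e', 'a', 'c'] -> ['a', 'b', 'e', 'c']
'c': index 3 in ['a', 'b', 'e', 'c'] -> ['c', 'a', 'b', 'e']
'a': index 1 in ['c', 'a', 'b', 'e'] -> ['a', 'c', 'b', 'e']
'b': index 2 in ['a', 'c', 'b', 'e'] -> ['b', 'a', 'c', 'e']
'a': index 1 in ['b', 'a', 'c', 'e'] -> ['a', 'b', 'c', 'e']
'a': index 0 in ['a', 'b', 'c', 'e'] -> ['a', 'b', 'c', 'e']
'b': index 1 in ['a', 'b', 'c', 'e'] -> ['b', 'a', 'c', 'e']
'c': index 2 in ['b', 'a', 'c', 'e'] -> ['c', 'b', 'a', 'e']


Output: [3, 2, 2, 3, 1, 2, 1, 0, 1, 2]


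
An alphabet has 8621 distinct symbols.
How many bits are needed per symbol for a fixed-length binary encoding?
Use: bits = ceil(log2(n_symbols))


log2(8621) = 13.0736
Bracket: 2^13 = 8192 < 8621 <= 2^14 = 16384
So ceil(log2(8621)) = 14

bits = ceil(log2(8621)) = ceil(13.0736) = 14 bits


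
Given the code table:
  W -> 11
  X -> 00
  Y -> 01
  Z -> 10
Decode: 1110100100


Decoding:
11 -> W
10 -> Z
10 -> Z
01 -> Y
00 -> X


Result: WZZYX


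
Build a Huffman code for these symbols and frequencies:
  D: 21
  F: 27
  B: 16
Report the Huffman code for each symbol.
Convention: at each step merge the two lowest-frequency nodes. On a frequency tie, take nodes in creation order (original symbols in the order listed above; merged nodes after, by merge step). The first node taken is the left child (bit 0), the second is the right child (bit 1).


Huffman tree construction:
Step 1: Merge B(16) + D(21) = 37
Step 2: Merge F(27) + (B+D)(37) = 64
Read each symbol's code off the tree from the root (left child = 0, right child = 1).

Codes:
  D: 11 (length 2)
  F: 0 (length 1)
  B: 10 (length 2)
Average code length: 101/64 = 1.5781 bits/symbol


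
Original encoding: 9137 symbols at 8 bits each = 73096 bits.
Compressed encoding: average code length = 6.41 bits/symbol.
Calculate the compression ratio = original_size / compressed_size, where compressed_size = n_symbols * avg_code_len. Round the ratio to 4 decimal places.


original_size = n_symbols * orig_bits = 9137 * 8 = 73096 bits
compressed_size = n_symbols * avg_code_len = 9137 * 6.41 = 58568.17 bits
ratio = original_size / compressed_size = 73096 / 58568.17 = 1.248

Compression ratio = 1.248


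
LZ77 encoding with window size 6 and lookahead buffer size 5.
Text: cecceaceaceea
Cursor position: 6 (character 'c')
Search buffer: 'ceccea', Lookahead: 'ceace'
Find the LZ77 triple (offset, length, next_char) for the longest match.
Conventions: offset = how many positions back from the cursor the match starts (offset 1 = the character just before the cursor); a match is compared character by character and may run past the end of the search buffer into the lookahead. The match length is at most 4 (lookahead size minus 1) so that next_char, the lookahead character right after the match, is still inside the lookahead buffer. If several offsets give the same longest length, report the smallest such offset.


Try each offset into the search buffer:
  offset=1 (pos 5, char 'a'): match length 0
  offset=2 (pos 4, char 'e'): match length 0
  offset=3 (pos 3, char 'c'): match length 4
  offset=4 (pos 2, char 'c'): match length 1
  offset=5 (pos 1, char 'e'): match length 0
  offset=6 (pos 0, char 'c'): match length 2
Longest match has length 4 at offset 3.
next_char = character at position 6 + 4 = 10 -> 'e'

Best match: offset=3, length=4 (matching 'ceac' starting at position 3)
LZ77 triple: (3, 4, 'e')


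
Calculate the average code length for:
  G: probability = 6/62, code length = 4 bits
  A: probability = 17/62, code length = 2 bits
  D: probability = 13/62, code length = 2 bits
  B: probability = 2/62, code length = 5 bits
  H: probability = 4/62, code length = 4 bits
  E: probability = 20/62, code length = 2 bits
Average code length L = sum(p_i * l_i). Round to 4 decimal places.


Weighted contributions p_i * l_i:
  G: (6/62) * 4 = 24/62
  A: (17/62) * 2 = 34/62
  D: (13/62) * 2 = 26/62
  B: (2/62) * 5 = 10/62
  H: (4/62) * 4 = 16/62
  E: (20/62) * 2 = 40/62
Sum = (24 + 34 + 26 + 10 + 16 + 40)/62 = 150/62

L = 150/62 = 2.4194 bits/symbol


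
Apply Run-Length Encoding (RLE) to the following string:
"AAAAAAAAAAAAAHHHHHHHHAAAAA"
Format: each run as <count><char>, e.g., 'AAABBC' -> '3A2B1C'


Scanning runs left to right:
  i=0: run of 'A' x 13 -> '13A'
  i=13: run of 'H' x 8 -> '8H'
  i=21: run of 'A' x 5 -> '5A'

RLE = 13A8H5A


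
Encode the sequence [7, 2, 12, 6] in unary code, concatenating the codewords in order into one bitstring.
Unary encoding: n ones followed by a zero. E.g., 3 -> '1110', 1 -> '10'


Encode each number as n ones followed by a terminating 0:
  7 -> 11111110 (8 bits)
  2 -> 110 (3 bits)
  12 -> 1111111111110 (13 bits)
  6 -> 1111110 (7 bits)
Total length = 8 + 3 + 13 + 7 = 31 bits.

Unary([7, 2, 12, 6]) = 1111111011011111111111101111110 (31 bits)


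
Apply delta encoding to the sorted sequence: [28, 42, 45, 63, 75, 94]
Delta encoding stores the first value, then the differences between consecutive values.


First value: 28
Deltas:
  42 - 28 = 14
  45 - 42 = 3
  63 - 45 = 18
  75 - 63 = 12
  94 - 75 = 19


Delta encoded: [28, 14, 3, 18, 12, 19]


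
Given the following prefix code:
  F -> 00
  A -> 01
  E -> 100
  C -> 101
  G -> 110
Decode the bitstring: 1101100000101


Decoding step by step:
Bits 110 -> G
Bits 110 -> G
Bits 00 -> F
Bits 00 -> F
Bits 101 -> C


Decoded message: GGFFC


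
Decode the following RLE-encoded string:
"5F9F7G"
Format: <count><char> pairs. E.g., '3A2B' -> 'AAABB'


Expanding each <count><char> pair:
  5F -> 'FFFFF'
  9F -> 'FFFFFFFFF'
  7G -> 'GGGGGGG'

Decoded = FFFFFFFFFFFFFFGGGGGGG


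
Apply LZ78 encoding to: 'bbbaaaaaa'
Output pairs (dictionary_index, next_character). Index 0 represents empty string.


LZ78 encoding steps:
Dictionary: {0: ''}
Step 1: w='' (idx 0), next='b' -> output (0, 'b'), add 'b' as idx 1
Step 2: w='b' (idx 1), next='b' -> output (1, 'b'), add 'bb' as idx 2
Step 3: w='' (idx 0), next='a' -> output (0, 'a'), add 'a' as idx 3
Step 4: w='a' (idx 3), next='a' -> output (3, 'a'), add 'aa' as idx 4
Step 5: w='aa' (idx 4), next='a' -> output (4, 'a'), add 'aaa' as idx 5


Encoded: [(0, 'b'), (1, 'b'), (0, 'a'), (3, 'a'), (4, 'a')]


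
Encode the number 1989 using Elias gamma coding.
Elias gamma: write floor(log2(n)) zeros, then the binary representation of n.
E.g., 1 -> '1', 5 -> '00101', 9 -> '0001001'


num_bits = floor(log2(1989)) + 1 = 11
leading_zeros = num_bits - 1 = 10
binary(1989) = 11111000101

Elias gamma(1989) = '0000000000' + '11111000101' = 000000000011111000101 (21 bits)


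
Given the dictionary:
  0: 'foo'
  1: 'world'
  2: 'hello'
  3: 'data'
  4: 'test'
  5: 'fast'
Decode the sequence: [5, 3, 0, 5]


Look up each index in the dictionary:
  5 -> 'fast'
  3 -> 'data'
  0 -> 'foo'
  5 -> 'fast'

Decoded: "fast data foo fast"


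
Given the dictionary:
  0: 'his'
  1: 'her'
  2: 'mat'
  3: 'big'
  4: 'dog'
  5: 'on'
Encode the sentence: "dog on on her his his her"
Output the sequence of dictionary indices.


Look up each word in the dictionary:
  'dog' -> 4
  'on' -> 5
  'on' -> 5
  'her' -> 1
  'his' -> 0
  'his' -> 0
  'her' -> 1

Encoded: [4, 5, 5, 1, 0, 0, 1]


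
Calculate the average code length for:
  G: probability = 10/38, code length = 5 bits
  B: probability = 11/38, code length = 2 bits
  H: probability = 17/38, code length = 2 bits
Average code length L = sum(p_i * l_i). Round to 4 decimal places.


Weighted contributions p_i * l_i:
  G: (10/38) * 5 = 50/38
  B: (11/38) * 2 = 22/38
  H: (17/38) * 2 = 34/38
Sum = (50 + 22 + 34)/38 = 106/38

L = 106/38 = 2.7895 bits/symbol


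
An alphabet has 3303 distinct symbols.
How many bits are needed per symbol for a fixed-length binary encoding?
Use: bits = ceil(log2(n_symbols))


log2(3303) = 11.6896
Bracket: 2^11 = 2048 < 3303 <= 2^12 = 4096
So ceil(log2(3303)) = 12

bits = ceil(log2(3303)) = ceil(11.6896) = 12 bits


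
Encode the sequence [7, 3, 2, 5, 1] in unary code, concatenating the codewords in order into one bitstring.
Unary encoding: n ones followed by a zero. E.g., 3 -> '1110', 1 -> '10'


Encode each number as n ones followed by a terminating 0:
  7 -> 11111110 (8 bits)
  3 -> 1110 (4 bits)
  2 -> 110 (3 bits)
  5 -> 111110 (6 bits)
  1 -> 10 (2 bits)
Total length = 8 + 4 + 3 + 6 + 2 = 23 bits.

Unary([7, 3, 2, 5, 1]) = 11111110111011011111010 (23 bits)


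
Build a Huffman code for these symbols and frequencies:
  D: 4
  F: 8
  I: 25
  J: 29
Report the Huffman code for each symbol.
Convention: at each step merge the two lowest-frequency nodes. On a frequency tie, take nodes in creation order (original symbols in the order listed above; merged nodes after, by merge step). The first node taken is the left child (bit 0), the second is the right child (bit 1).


Huffman tree construction:
Step 1: Merge D(4) + F(8) = 12
Step 2: Merge (D+F)(12) + I(25) = 37
Step 3: Merge J(29) + ((D+F)+I)(37) = 66
Read each symbol's code off the tree from the root (left child = 0, right child = 1).

Codes:
  D: 100 (length 3)
  F: 101 (length 3)
  I: 11 (length 2)
  J: 0 (length 1)
Average code length: 115/66 = 1.7424 bits/symbol


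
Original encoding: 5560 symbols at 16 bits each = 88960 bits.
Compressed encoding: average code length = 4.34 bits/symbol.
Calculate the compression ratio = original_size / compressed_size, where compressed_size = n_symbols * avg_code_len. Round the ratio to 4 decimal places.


original_size = n_symbols * orig_bits = 5560 * 16 = 88960 bits
compressed_size = n_symbols * avg_code_len = 5560 * 4.34 = 24130.4 bits
ratio = original_size / compressed_size = 88960 / 24130.4 = 3.6866

Compression ratio = 3.6866


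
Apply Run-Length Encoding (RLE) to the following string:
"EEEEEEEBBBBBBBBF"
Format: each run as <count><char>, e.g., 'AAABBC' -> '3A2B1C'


Scanning runs left to right:
  i=0: run of 'E' x 7 -> '7E'
  i=7: run of 'B' x 8 -> '8B'
  i=15: run of 'F' x 1 -> '1F'

RLE = 7E8B1F


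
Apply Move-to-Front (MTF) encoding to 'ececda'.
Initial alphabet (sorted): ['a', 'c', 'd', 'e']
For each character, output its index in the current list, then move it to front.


MTF encoding:
'e': index 3 in ['a', 'c', 'd', 'e'] -> ['e', 'a', 'c', 'd']
'c': index 2 in ['e', 'a', 'c', 'd'] -> ['c', 'e', 'a', 'd']
'e': index 1 in ['c', 'e', 'a', 'd'] -> ['e', 'c', 'a', 'd']
'c': index 1 in ['e', 'c', 'a', 'd'] -> ['c', 'e', 'a', 'd']
'd': index 3 in ['c', 'e', 'a', 'd'] -> ['d', 'c', 'e', 'a']
'a': index 3 in ['d', 'c', 'e', 'a'] -> ['a', 'd', 'c', 'e']


Output: [3, 2, 1, 1, 3, 3]


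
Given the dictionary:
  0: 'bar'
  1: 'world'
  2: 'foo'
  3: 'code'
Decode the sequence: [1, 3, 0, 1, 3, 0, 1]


Look up each index in the dictionary:
  1 -> 'world'
  3 -> 'code'
  0 -> 'bar'
  1 -> 'world'
  3 -> 'code'
  0 -> 'bar'
  1 -> 'world'

Decoded: "world code bar world code bar world"


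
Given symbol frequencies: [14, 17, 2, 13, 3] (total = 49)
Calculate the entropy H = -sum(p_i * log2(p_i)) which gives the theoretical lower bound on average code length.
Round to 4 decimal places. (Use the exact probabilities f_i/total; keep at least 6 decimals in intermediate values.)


Per-symbol terms -p_i * log2(p_i) with p_i = f_i/49:
  p = 14/49 = 0.285714: log2(p) = -1.807355, -p*log2(p) = 0.516387
  p = 17/49 = 0.346939: log2(p) = -1.527247, -p*log2(p) = 0.529861
  p = 2/49 = 0.040816: log2(p) = -4.614710, -p*log2(p) = 0.188356
  p = 13/49 = 0.265306: log2(p) = -1.914270, -p*log2(p) = 0.507868
  p = 3/49 = 0.061224: log2(p) = -4.029747, -p*log2(p) = 0.246719
H = 0.516387 + 0.529861 + 0.188356 + 0.507868 + 0.246719 = 1.989191

H = 1.9892 bits/symbol


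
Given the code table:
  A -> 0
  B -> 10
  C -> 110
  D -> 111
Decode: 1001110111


Decoding:
10 -> B
0 -> A
111 -> D
0 -> A
111 -> D


Result: BADAD


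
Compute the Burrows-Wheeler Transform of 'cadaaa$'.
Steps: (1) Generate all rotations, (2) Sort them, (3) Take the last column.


Rotations (sorted):
  0: $cadaaa -> last char: a
  1: a$cadaa -> last char: a
  2: aa$cada -> last char: a
  3: aaa$cad -> last char: d
  4: adaaa$c -> last char: c
  5: cadaaa$ -> last char: $
  6: daaa$ca -> last char: a


BWT = aaadc$a


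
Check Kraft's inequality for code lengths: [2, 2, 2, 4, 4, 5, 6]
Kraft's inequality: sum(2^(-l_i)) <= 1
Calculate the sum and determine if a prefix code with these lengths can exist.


Sum = 2^(-2) + 2^(-2) + 2^(-2) + 2^(-4) + 2^(-4) + 2^(-5) + 2^(-6)
    = 0.25 + 0.25 + 0.25 + 0.0625 + 0.0625 + 0.03125 + 0.015625
    = 59/64 = 0.921875
Since 0.921875 <= 1, Kraft's inequality IS satisfied.
A prefix code with these lengths CAN exist.

Kraft sum = 0.921875. Satisfied.


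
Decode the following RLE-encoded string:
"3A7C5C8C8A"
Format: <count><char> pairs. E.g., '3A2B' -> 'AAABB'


Expanding each <count><char> pair:
  3A -> 'AAA'
  7C -> 'CCCCCCC'
  5C -> 'CCCCC'
  8C -> 'CCCCCCCC'
  8A -> 'AAAAAAAA'

Decoded = AAACCCCCCCCCCCCCCCCCCCCAAAAAAAA


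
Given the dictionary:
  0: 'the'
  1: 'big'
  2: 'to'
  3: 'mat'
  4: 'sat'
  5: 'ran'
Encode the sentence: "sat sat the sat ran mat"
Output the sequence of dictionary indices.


Look up each word in the dictionary:
  'sat' -> 4
  'sat' -> 4
  'the' -> 0
  'sat' -> 4
  'ran' -> 5
  'mat' -> 3

Encoded: [4, 4, 0, 4, 5, 3]


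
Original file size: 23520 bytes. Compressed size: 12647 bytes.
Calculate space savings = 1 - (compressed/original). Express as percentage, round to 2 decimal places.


ratio = compressed/original = 12647/23520 = 0.537713
savings = 1 - ratio = 1 - 0.537713 = 0.462287
as a percentage: 0.462287 * 100 = 46.23%

Space savings = 1 - 12647/23520 = 46.23%


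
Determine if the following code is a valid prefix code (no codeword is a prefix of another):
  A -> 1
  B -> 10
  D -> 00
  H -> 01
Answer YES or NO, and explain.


Checking each pair (does one codeword prefix another?):
  A='1' vs B='10': prefix -- VIOLATION

NO -- this is NOT a valid prefix code. A (1) is a prefix of B (10).


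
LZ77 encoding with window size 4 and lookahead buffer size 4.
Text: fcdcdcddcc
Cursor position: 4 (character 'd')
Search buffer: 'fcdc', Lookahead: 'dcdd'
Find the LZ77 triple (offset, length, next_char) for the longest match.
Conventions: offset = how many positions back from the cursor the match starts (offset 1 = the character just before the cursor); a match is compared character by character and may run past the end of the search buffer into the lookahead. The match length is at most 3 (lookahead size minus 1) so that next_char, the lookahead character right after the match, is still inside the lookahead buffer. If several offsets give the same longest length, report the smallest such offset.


Try each offset into the search buffer:
  offset=1 (pos 3, char 'c'): match length 0
  offset=2 (pos 2, char 'd'): match length 3
  offset=3 (pos 1, char 'c'): match length 0
  offset=4 (pos 0, char 'f'): match length 0
Longest match has length 3 at offset 2.
next_char = character at position 4 + 3 = 7 -> 'd'

Best match: offset=2, length=3 (matching 'dcd' starting at position 2)
LZ77 triple: (2, 3, 'd')


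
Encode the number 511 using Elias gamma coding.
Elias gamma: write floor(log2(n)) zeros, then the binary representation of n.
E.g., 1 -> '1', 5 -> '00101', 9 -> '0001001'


num_bits = floor(log2(511)) + 1 = 9
leading_zeros = num_bits - 1 = 8
binary(511) = 111111111

Elias gamma(511) = '00000000' + '111111111' = 00000000111111111 (17 bits)


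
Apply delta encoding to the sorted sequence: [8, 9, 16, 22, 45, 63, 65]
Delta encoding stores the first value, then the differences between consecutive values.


First value: 8
Deltas:
  9 - 8 = 1
  16 - 9 = 7
  22 - 16 = 6
  45 - 22 = 23
  63 - 45 = 18
  65 - 63 = 2


Delta encoded: [8, 1, 7, 6, 23, 18, 2]


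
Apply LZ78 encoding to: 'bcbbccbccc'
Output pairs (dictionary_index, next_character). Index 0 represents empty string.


LZ78 encoding steps:
Dictionary: {0: ''}
Step 1: w='' (idx 0), next='b' -> output (0, 'b'), add 'b' as idx 1
Step 2: w='' (idx 0), next='c' -> output (0, 'c'), add 'c' as idx 2
Step 3: w='b' (idx 1), next='b' -> output (1, 'b'), add 'bb' as idx 3
Step 4: w='c' (idx 2), next='c' -> output (2, 'c'), add 'cc' as idx 4
Step 5: w='b' (idx 1), next='c' -> output (1, 'c'), add 'bc' as idx 5
Step 6: w='cc' (idx 4), end of input -> output (4, '')


Encoded: [(0, 'b'), (0, 'c'), (1, 'b'), (2, 'c'), (1, 'c'), (4, '')]


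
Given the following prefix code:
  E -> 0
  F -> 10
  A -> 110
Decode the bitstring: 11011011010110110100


Decoding step by step:
Bits 110 -> A
Bits 110 -> A
Bits 110 -> A
Bits 10 -> F
Bits 110 -> A
Bits 110 -> A
Bits 10 -> F
Bits 0 -> E


Decoded message: AAAFAAFE


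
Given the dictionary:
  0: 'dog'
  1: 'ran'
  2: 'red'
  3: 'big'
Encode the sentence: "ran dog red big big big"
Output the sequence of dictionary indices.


Look up each word in the dictionary:
  'ran' -> 1
  'dog' -> 0
  'red' -> 2
  'big' -> 3
  'big' -> 3
  'big' -> 3

Encoded: [1, 0, 2, 3, 3, 3]


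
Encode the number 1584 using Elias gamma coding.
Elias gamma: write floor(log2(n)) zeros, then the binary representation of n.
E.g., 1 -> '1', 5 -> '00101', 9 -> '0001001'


num_bits = floor(log2(1584)) + 1 = 11
leading_zeros = num_bits - 1 = 10
binary(1584) = 11000110000

Elias gamma(1584) = '0000000000' + '11000110000' = 000000000011000110000 (21 bits)


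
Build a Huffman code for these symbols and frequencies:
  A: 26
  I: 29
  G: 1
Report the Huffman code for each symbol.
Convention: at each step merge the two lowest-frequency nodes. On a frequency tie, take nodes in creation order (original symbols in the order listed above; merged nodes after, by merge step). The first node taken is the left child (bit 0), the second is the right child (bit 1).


Huffman tree construction:
Step 1: Merge G(1) + A(26) = 27
Step 2: Merge (G+A)(27) + I(29) = 56
Read each symbol's code off the tree from the root (left child = 0, right child = 1).

Codes:
  A: 01 (length 2)
  I: 1 (length 1)
  G: 00 (length 2)
Average code length: 83/56 = 1.4821 bits/symbol


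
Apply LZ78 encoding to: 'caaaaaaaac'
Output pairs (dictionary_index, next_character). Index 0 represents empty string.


LZ78 encoding steps:
Dictionary: {0: ''}
Step 1: w='' (idx 0), next='c' -> output (0, 'c'), add 'c' as idx 1
Step 2: w='' (idx 0), next='a' -> output (0, 'a'), add 'a' as idx 2
Step 3: w='a' (idx 2), next='a' -> output (2, 'a'), add 'aa' as idx 3
Step 4: w='aa' (idx 3), next='a' -> output (3, 'a'), add 'aaa' as idx 4
Step 5: w='aa' (idx 3), next='c' -> output (3, 'c'), add 'aac' as idx 5


Encoded: [(0, 'c'), (0, 'a'), (2, 'a'), (3, 'a'), (3, 'c')]


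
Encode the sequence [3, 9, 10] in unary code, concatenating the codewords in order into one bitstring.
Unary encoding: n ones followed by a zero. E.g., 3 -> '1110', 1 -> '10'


Encode each number as n ones followed by a terminating 0:
  3 -> 1110 (4 bits)
  9 -> 1111111110 (10 bits)
  10 -> 11111111110 (11 bits)
Total length = 4 + 10 + 11 = 25 bits.

Unary([3, 9, 10]) = 1110111111111011111111110 (25 bits)


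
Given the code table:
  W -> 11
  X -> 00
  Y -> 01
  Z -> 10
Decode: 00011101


Decoding:
00 -> X
01 -> Y
11 -> W
01 -> Y


Result: XYWY


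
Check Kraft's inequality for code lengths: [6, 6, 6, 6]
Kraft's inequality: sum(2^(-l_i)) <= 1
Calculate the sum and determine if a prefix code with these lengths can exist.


Sum = 2^(-6) + 2^(-6) + 2^(-6) + 2^(-6)
    = 0.015625 + 0.015625 + 0.015625 + 0.015625
    = 4/64 = 0.0625
Since 0.0625 <= 1, Kraft's inequality IS satisfied.
A prefix code with these lengths CAN exist.

Kraft sum = 0.0625. Satisfied.


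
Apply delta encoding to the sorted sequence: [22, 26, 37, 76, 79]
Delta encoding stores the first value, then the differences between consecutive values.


First value: 22
Deltas:
  26 - 22 = 4
  37 - 26 = 11
  76 - 37 = 39
  79 - 76 = 3


Delta encoded: [22, 4, 11, 39, 3]


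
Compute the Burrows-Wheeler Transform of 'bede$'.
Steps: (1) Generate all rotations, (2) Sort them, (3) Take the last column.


Rotations (sorted):
  0: $bede -> last char: e
  1: bede$ -> last char: $
  2: de$be -> last char: e
  3: e$bed -> last char: d
  4: ede$b -> last char: b


BWT = e$edb


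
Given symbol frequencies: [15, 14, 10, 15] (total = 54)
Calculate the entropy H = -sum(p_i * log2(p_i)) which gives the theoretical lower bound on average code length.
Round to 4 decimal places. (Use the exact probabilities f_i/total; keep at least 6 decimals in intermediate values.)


Per-symbol terms -p_i * log2(p_i) with p_i = f_i/54:
  p = 15/54 = 0.277778: log2(p) = -1.847997, -p*log2(p) = 0.513332
  p = 14/54 = 0.259259: log2(p) = -1.947533, -p*log2(p) = 0.504916
  p = 10/54 = 0.185185: log2(p) = -2.432959, -p*log2(p) = 0.450548
  p = 15/54 = 0.277778: log2(p) = -1.847997, -p*log2(p) = 0.513332
H = 0.513332 + 0.504916 + 0.450548 + 0.513332 = 1.982128

H = 1.9821 bits/symbol


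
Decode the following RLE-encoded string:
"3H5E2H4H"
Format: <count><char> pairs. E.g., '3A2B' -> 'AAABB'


Expanding each <count><char> pair:
  3H -> 'HHH'
  5E -> 'EEEEE'
  2H -> 'HH'
  4H -> 'HHHH'

Decoded = HHHEEEEEHHHHHH


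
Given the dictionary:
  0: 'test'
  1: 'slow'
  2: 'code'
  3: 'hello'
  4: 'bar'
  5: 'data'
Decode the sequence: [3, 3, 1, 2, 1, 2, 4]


Look up each index in the dictionary:
  3 -> 'hello'
  3 -> 'hello'
  1 -> 'slow'
  2 -> 'code'
  1 -> 'slow'
  2 -> 'code'
  4 -> 'bar'

Decoded: "hello hello slow code slow code bar"


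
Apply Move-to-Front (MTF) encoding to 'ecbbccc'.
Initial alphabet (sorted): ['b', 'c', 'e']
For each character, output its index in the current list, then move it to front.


MTF encoding:
'e': index 2 in ['b', 'c', 'e'] -> ['e', 'b', 'c']
'c': index 2 in ['e', 'b', 'c'] -> ['c', 'e', 'b']
'b': index 2 in ['c', 'e', 'b'] -> ['b', 'c', 'e']
'b': index 0 in ['b', 'c', 'e'] -> ['b', 'c', 'e']
'c': index 1 in ['b', 'c', 'e'] -> ['c', 'b', 'e']
'c': index 0 in ['c', 'b', 'e'] -> ['c', 'b', 'e']
'c': index 0 in ['c', 'b', 'e'] -> ['c', 'b', 'e']


Output: [2, 2, 2, 0, 1, 0, 0]


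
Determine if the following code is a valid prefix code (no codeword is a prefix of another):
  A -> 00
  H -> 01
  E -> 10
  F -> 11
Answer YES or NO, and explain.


Checking each pair (does one codeword prefix another?):
  A='00' vs H='01': no prefix
  A='00' vs E='10': no prefix
  A='00' vs F='11': no prefix
  H='01' vs A='00': no prefix
  H='01' vs E='10': no prefix
  H='01' vs F='11': no prefix
  E='10' vs A='00': no prefix
  E='10' vs H='01': no prefix
  E='10' vs F='11': no prefix
  F='11' vs A='00': no prefix
  F='11' vs H='01': no prefix
  F='11' vs E='10': no prefix
No violation found over all pairs.

YES -- this is a valid prefix code. No codeword is a prefix of any other codeword.


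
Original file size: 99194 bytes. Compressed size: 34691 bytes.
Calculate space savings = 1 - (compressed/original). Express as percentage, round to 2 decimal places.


ratio = compressed/original = 34691/99194 = 0.349729
savings = 1 - ratio = 1 - 0.349729 = 0.650271
as a percentage: 0.650271 * 100 = 65.03%

Space savings = 1 - 34691/99194 = 65.03%


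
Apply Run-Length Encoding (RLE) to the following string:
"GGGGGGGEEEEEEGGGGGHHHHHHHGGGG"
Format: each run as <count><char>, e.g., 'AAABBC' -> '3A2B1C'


Scanning runs left to right:
  i=0: run of 'G' x 7 -> '7G'
  i=7: run of 'E' x 6 -> '6E'
  i=13: run of 'G' x 5 -> '5G'
  i=18: run of 'H' x 7 -> '7H'
  i=25: run of 'G' x 4 -> '4G'

RLE = 7G6E5G7H4G


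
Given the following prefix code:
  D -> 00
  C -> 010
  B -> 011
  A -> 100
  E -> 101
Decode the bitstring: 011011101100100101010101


Decoding step by step:
Bits 011 -> B
Bits 011 -> B
Bits 101 -> E
Bits 100 -> A
Bits 100 -> A
Bits 101 -> E
Bits 010 -> C
Bits 101 -> E


Decoded message: BBEAAECE


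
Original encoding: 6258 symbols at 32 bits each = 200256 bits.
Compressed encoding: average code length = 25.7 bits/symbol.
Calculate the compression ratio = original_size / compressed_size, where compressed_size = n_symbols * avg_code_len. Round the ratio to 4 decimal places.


original_size = n_symbols * orig_bits = 6258 * 32 = 200256 bits
compressed_size = n_symbols * avg_code_len = 6258 * 25.7 = 160830.6 bits
ratio = original_size / compressed_size = 200256 / 160830.6 = 1.2451

Compression ratio = 1.2451


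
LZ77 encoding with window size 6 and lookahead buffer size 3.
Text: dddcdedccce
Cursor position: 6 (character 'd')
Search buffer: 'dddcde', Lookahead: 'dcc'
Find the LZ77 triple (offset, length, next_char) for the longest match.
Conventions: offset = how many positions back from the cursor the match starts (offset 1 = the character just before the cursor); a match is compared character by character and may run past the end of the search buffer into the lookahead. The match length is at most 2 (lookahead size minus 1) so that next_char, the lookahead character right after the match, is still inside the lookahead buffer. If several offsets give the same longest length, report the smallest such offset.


Try each offset into the search buffer:
  offset=1 (pos 5, char 'e'): match length 0
  offset=2 (pos 4, char 'd'): match length 1
  offset=3 (pos 3, char 'c'): match length 0
  offset=4 (pos 2, char 'd'): match length 2
  offset=5 (pos 1, char 'd'): match length 1
  offset=6 (pos 0, char 'd'): match length 1
Longest match has length 2 at offset 4.
next_char = character at position 6 + 2 = 8 -> 'c'

Best match: offset=4, length=2 (matching 'dc' starting at position 2)
LZ77 triple: (4, 2, 'c')


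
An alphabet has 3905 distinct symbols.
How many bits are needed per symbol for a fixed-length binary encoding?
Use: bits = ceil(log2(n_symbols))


log2(3905) = 11.9311
Bracket: 2^11 = 2048 < 3905 <= 2^12 = 4096
So ceil(log2(3905)) = 12

bits = ceil(log2(3905)) = ceil(11.9311) = 12 bits


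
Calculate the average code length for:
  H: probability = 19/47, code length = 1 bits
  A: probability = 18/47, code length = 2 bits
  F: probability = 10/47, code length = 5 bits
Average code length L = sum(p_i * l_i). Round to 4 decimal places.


Weighted contributions p_i * l_i:
  H: (19/47) * 1 = 19/47
  A: (18/47) * 2 = 36/47
  F: (10/47) * 5 = 50/47
Sum = (19 + 36 + 50)/47 = 105/47

L = 105/47 = 2.2340 bits/symbol


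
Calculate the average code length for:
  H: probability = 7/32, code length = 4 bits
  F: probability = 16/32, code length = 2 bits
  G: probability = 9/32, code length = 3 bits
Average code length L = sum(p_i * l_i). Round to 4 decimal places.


Weighted contributions p_i * l_i:
  H: (7/32) * 4 = 28/32
  F: (16/32) * 2 = 32/32
  G: (9/32) * 3 = 27/32
Sum = (28 + 32 + 27)/32 = 87/32

L = 87/32 = 2.7188 bits/symbol


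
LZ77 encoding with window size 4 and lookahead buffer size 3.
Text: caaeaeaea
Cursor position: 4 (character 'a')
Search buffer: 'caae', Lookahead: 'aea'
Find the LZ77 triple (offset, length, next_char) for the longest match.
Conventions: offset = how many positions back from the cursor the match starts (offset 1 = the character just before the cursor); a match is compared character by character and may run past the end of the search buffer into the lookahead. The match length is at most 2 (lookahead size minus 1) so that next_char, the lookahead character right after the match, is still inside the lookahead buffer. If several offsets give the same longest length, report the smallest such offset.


Try each offset into the search buffer:
  offset=1 (pos 3, char 'e'): match length 0
  offset=2 (pos 2, char 'a'): match length 2
  offset=3 (pos 1, char 'a'): match length 1
  offset=4 (pos 0, char 'c'): match length 0
Longest match has length 2 at offset 2.
next_char = character at position 4 + 2 = 6 -> 'a'

Best match: offset=2, length=2 (matching 'ae' starting at position 2)
LZ77 triple: (2, 2, 'a')


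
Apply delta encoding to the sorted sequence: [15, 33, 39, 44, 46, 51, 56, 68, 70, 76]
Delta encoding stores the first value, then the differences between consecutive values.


First value: 15
Deltas:
  33 - 15 = 18
  39 - 33 = 6
  44 - 39 = 5
  46 - 44 = 2
  51 - 46 = 5
  56 - 51 = 5
  68 - 56 = 12
  70 - 68 = 2
  76 - 70 = 6


Delta encoded: [15, 18, 6, 5, 2, 5, 5, 12, 2, 6]


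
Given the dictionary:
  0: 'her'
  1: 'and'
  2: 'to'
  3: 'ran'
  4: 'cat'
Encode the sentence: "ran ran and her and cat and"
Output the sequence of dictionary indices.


Look up each word in the dictionary:
  'ran' -> 3
  'ran' -> 3
  'and' -> 1
  'her' -> 0
  'and' -> 1
  'cat' -> 4
  'and' -> 1

Encoded: [3, 3, 1, 0, 1, 4, 1]


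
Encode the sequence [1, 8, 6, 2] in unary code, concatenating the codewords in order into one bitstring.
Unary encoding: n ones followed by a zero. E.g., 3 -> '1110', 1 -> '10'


Encode each number as n ones followed by a terminating 0:
  1 -> 10 (2 bits)
  8 -> 111111110 (9 bits)
  6 -> 1111110 (7 bits)
  2 -> 110 (3 bits)
Total length = 2 + 9 + 7 + 3 = 21 bits.

Unary([1, 8, 6, 2]) = 101111111101111110110 (21 bits)


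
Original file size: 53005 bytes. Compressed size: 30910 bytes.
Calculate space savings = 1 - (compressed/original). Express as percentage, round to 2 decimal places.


ratio = compressed/original = 30910/53005 = 0.583153
savings = 1 - ratio = 1 - 0.583153 = 0.416847
as a percentage: 0.416847 * 100 = 41.68%

Space savings = 1 - 30910/53005 = 41.68%


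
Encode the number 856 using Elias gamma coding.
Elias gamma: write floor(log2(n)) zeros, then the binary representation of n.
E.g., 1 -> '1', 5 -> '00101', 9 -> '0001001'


num_bits = floor(log2(856)) + 1 = 10
leading_zeros = num_bits - 1 = 9
binary(856) = 1101011000

Elias gamma(856) = '000000000' + '1101011000' = 0000000001101011000 (19 bits)


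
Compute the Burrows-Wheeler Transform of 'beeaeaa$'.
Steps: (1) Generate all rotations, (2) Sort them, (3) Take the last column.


Rotations (sorted):
  0: $beeaeaa -> last char: a
  1: a$beeaea -> last char: a
  2: aa$beeae -> last char: e
  3: aeaa$bee -> last char: e
  4: beeaeaa$ -> last char: $
  5: eaa$beea -> last char: a
  6: eaeaa$be -> last char: e
  7: eeaeaa$b -> last char: b


BWT = aaee$aeb


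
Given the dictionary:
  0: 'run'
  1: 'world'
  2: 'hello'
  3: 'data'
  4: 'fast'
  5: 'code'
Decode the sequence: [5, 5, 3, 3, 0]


Look up each index in the dictionary:
  5 -> 'code'
  5 -> 'code'
  3 -> 'data'
  3 -> 'data'
  0 -> 'run'

Decoded: "code code data data run"


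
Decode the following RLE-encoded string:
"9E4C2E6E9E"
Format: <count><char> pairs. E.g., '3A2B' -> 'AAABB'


Expanding each <count><char> pair:
  9E -> 'EEEEEEEEE'
  4C -> 'CCCC'
  2E -> 'EE'
  6E -> 'EEEEEE'
  9E -> 'EEEEEEEEE'

Decoded = EEEEEEEEECCCCEEEEEEEEEEEEEEEEE


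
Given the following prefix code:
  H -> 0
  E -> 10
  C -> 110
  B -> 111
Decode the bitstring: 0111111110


Decoding step by step:
Bits 0 -> H
Bits 111 -> B
Bits 111 -> B
Bits 110 -> C


Decoded message: HBBC


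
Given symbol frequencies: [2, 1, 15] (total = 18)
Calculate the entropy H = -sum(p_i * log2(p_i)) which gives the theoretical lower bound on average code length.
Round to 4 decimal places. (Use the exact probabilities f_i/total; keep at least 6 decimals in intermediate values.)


Per-symbol terms -p_i * log2(p_i) with p_i = f_i/18:
  p = 2/18 = 0.111111: log2(p) = -3.169925, -p*log2(p) = 0.352214
  p = 1/18 = 0.055556: log2(p) = -4.169925, -p*log2(p) = 0.231663
  p = 15/18 = 0.833333: log2(p) = -0.263034, -p*log2(p) = 0.219195
H = 0.352214 + 0.231663 + 0.219195 = 0.803072

H = 0.8031 bits/symbol


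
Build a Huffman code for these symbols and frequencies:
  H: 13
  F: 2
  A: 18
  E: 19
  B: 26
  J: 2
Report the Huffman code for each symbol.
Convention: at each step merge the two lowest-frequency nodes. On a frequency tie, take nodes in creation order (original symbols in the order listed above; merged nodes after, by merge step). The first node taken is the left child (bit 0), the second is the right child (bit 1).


Huffman tree construction:
Step 1: Merge F(2) + J(2) = 4
Step 2: Merge (F+J)(4) + H(13) = 17
Step 3: Merge ((F+J)+H)(17) + A(18) = 35
Step 4: Merge E(19) + B(26) = 45
Step 5: Merge (((F+J)+H)+A)(35) + (E+B)(45) = 80
Read each symbol's code off the tree from the root (left child = 0, right child = 1).

Codes:
  H: 001 (length 3)
  F: 0000 (length 4)
  A: 01 (length 2)
  E: 10 (length 2)
  B: 11 (length 2)
  J: 0001 (length 4)
Average code length: 181/80 = 2.2625 bits/symbol


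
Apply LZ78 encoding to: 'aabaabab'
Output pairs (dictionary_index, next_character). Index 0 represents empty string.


LZ78 encoding steps:
Dictionary: {0: ''}
Step 1: w='' (idx 0), next='a' -> output (0, 'a'), add 'a' as idx 1
Step 2: w='a' (idx 1), next='b' -> output (1, 'b'), add 'ab' as idx 2
Step 3: w='a' (idx 1), next='a' -> output (1, 'a'), add 'aa' as idx 3
Step 4: w='' (idx 0), next='b' -> output (0, 'b'), add 'b' as idx 4
Step 5: w='ab' (idx 2), end of input -> output (2, '')


Encoded: [(0, 'a'), (1, 'b'), (1, 'a'), (0, 'b'), (2, '')]


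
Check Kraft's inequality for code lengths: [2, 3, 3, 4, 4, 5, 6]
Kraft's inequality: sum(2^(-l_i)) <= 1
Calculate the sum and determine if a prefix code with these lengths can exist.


Sum = 2^(-2) + 2^(-3) + 2^(-3) + 2^(-4) + 2^(-4) + 2^(-5) + 2^(-6)
    = 0.25 + 0.125 + 0.125 + 0.0625 + 0.0625 + 0.03125 + 0.015625
    = 43/64 = 0.671875
Since 0.671875 <= 1, Kraft's inequality IS satisfied.
A prefix code with these lengths CAN exist.

Kraft sum = 0.671875. Satisfied.


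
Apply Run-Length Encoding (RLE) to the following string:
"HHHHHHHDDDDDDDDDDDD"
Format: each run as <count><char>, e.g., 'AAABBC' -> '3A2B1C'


Scanning runs left to right:
  i=0: run of 'H' x 7 -> '7H'
  i=7: run of 'D' x 12 -> '12D'

RLE = 7H12D


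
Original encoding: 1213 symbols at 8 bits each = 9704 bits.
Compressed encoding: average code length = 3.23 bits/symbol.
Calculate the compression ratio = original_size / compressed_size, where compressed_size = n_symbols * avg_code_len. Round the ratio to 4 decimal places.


original_size = n_symbols * orig_bits = 1213 * 8 = 9704 bits
compressed_size = n_symbols * avg_code_len = 1213 * 3.23 = 3917.99 bits
ratio = original_size / compressed_size = 9704 / 3917.99 = 2.4768

Compression ratio = 2.4768


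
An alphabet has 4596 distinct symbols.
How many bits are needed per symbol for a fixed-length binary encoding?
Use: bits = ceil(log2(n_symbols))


log2(4596) = 12.1662
Bracket: 2^12 = 4096 < 4596 <= 2^13 = 8192
So ceil(log2(4596)) = 13

bits = ceil(log2(4596)) = ceil(12.1662) = 13 bits


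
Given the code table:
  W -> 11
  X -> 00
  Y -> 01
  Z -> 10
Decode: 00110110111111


Decoding:
00 -> X
11 -> W
01 -> Y
10 -> Z
11 -> W
11 -> W
11 -> W


Result: XWYZWWW


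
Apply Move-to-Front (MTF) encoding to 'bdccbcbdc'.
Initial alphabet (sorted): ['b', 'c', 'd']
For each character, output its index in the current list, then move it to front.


MTF encoding:
'b': index 0 in ['b', 'c', 'd'] -> ['b', 'c', 'd']
'd': index 2 in ['b', 'c', 'd'] -> ['d', 'b', 'c']
'c': index 2 in ['d', 'b', 'c'] -> ['c', 'd', 'b']
'c': index 0 in ['c', 'd', 'b'] -> ['c', 'd', 'b']
'b': index 2 in ['c', 'd', 'b'] -> ['b', 'c', 'd']
'c': index 1 in ['b', 'c', 'd'] -> ['c', 'b', 'd']
'b': index 1 in ['c', 'b', 'd'] -> ['b', 'c', 'd']
'd': index 2 in ['b', 'c', 'd'] -> ['d', 'b', 'c']
'c': index 2 in ['d', 'b', 'c'] -> ['c', 'd', 'b']


Output: [0, 2, 2, 0, 2, 1, 1, 2, 2]


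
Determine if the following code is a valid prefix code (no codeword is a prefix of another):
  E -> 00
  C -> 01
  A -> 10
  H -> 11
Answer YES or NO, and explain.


Checking each pair (does one codeword prefix another?):
  E='00' vs C='01': no prefix
  E='00' vs A='10': no prefix
  E='00' vs H='11': no prefix
  C='01' vs E='00': no prefix
  C='01' vs A='10': no prefix
  C='01' vs H='11': no prefix
  A='10' vs E='00': no prefix
  A='10' vs C='01': no prefix
  A='10' vs H='11': no prefix
  H='11' vs E='00': no prefix
  H='11' vs C='01': no prefix
  H='11' vs A='10': no prefix
No violation found over all pairs.

YES -- this is a valid prefix code. No codeword is a prefix of any other codeword.


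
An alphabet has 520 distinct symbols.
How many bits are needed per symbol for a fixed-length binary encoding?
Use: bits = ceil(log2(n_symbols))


log2(520) = 9.0224
Bracket: 2^9 = 512 < 520 <= 2^10 = 1024
So ceil(log2(520)) = 10

bits = ceil(log2(520)) = ceil(9.0224) = 10 bits


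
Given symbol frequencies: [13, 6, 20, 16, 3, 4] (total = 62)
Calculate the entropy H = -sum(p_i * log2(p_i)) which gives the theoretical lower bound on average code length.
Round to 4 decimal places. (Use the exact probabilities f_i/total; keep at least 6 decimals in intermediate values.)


Per-symbol terms -p_i * log2(p_i) with p_i = f_i/62:
  p = 13/62 = 0.209677: log2(p) = -2.253757, -p*log2(p) = 0.472562
  p = 6/62 = 0.096774: log2(p) = -3.369234, -p*log2(p) = 0.326055
  p = 20/62 = 0.322581: log2(p) = -1.632268, -p*log2(p) = 0.526538
  p = 16/62 = 0.258065: log2(p) = -1.954196, -p*log2(p) = 0.504309
  p = 3/62 = 0.048387: log2(p) = -4.369234, -p*log2(p) = 0.211415
  p = 4/62 = 0.064516: log2(p) = -3.954196, -p*log2(p) = 0.255109
H = 0.472562 + 0.326055 + 0.526538 + 0.504309 + 0.211415 + 0.255109 = 2.295988

H = 2.296 bits/symbol


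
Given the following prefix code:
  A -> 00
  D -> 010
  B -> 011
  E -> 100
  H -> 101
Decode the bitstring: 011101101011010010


Decoding step by step:
Bits 011 -> B
Bits 101 -> H
Bits 101 -> H
Bits 011 -> B
Bits 010 -> D
Bits 010 -> D


Decoded message: BHHBDD


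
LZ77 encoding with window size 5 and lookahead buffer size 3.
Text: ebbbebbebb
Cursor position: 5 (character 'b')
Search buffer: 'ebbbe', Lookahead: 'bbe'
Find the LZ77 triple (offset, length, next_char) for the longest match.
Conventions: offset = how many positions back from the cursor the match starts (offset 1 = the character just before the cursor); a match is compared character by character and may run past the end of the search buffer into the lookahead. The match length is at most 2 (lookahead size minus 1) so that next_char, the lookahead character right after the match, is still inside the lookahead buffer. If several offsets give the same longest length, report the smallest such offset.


Try each offset into the search buffer:
  offset=1 (pos 4, char 'e'): match length 0
  offset=2 (pos 3, char 'b'): match length 1
  offset=3 (pos 2, char 'b'): match length 2
  offset=4 (pos 1, char 'b'): match length 2
  offset=5 (pos 0, char 'e'): match length 0
Longest match has length 2, found at offsets 3, 4; take the smallest, offset 3.
next_char = character at position 5 + 2 = 7 -> 'e'

Best match: offset=3, length=2 (matching 'bb' starting at position 2)
LZ77 triple: (3, 2, 'e')
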